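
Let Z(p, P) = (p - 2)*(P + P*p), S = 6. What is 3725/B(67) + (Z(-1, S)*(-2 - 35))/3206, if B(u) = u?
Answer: 3725/67 ≈ 55.597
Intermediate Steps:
Z(p, P) = (-2 + p)*(P + P*p)
3725/B(67) + (Z(-1, S)*(-2 - 35))/3206 = 3725/67 + ((6*(-2 + (-1)² - 1*(-1)))*(-2 - 35))/3206 = 3725*(1/67) + ((6*(-2 + 1 + 1))*(-37))*(1/3206) = 3725/67 + ((6*0)*(-37))*(1/3206) = 3725/67 + (0*(-37))*(1/3206) = 3725/67 + 0*(1/3206) = 3725/67 + 0 = 3725/67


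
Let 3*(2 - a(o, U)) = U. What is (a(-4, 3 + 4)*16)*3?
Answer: -16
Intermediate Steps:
a(o, U) = 2 - U/3
(a(-4, 3 + 4)*16)*3 = ((2 - (3 + 4)/3)*16)*3 = ((2 - 1/3*7)*16)*3 = ((2 - 7/3)*16)*3 = -1/3*16*3 = -16/3*3 = -16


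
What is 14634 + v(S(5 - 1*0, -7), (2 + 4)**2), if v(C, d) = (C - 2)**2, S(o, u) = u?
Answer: 14715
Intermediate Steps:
v(C, d) = (-2 + C)**2
14634 + v(S(5 - 1*0, -7), (2 + 4)**2) = 14634 + (-2 - 7)**2 = 14634 + (-9)**2 = 14634 + 81 = 14715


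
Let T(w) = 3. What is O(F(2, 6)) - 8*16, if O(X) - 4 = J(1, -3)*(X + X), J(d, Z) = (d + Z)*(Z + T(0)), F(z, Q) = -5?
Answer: -124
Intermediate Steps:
J(d, Z) = (3 + Z)*(Z + d) (J(d, Z) = (d + Z)*(Z + 3) = (Z + d)*(3 + Z) = (3 + Z)*(Z + d))
O(X) = 4 (O(X) = 4 + ((-3)² + 3*(-3) + 3*1 - 3*1)*(X + X) = 4 + (9 - 9 + 3 - 3)*(2*X) = 4 + 0*(2*X) = 4 + 0 = 4)
O(F(2, 6)) - 8*16 = 4 - 8*16 = 4 - 128 = -124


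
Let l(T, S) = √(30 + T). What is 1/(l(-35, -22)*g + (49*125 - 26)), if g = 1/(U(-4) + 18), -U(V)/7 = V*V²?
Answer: 1324434444/8077725673961 - 466*I*√5/8077725673961 ≈ 0.00016396 - 1.29e-10*I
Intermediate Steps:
U(V) = -7*V³ (U(V) = -7*V*V² = -7*V³)
g = 1/466 (g = 1/(-7*(-4)³ + 18) = 1/(-7*(-64) + 18) = 1/(448 + 18) = 1/466 ≈ 0.0021459)
1/(l(-35, -22)*g + (49*125 - 26)) = 1/(√(30 - 35)*(1/466) + (49*125 - 26)) = 1/(√(-5)*(1/466) + (6125 - 26)) = 1/((I*√5)*(1/466) + 6099) = 1/(I*√5/466 + 6099) = 1/(6099 + I*√5/466)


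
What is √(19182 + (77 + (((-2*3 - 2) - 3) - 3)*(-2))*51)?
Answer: √24537 ≈ 156.64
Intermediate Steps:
√(19182 + (77 + (((-2*3 - 2) - 3) - 3)*(-2))*51) = √(19182 + (77 + (((-6 - 2) - 3) - 3)*(-2))*51) = √(19182 + (77 + ((-8 - 3) - 3)*(-2))*51) = √(19182 + (77 + (-11 - 3)*(-2))*51) = √(19182 + (77 - 14*(-2))*51) = √(19182 + (77 + 28)*51) = √(19182 + 105*51) = √(19182 + 5355) = √24537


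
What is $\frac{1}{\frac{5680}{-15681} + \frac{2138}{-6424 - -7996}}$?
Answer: $\frac{1369474}{1366501} \approx 1.0022$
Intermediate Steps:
$\frac{1}{\frac{5680}{-15681} + \frac{2138}{-6424 - -7996}} = \frac{1}{5680 \left(- \frac{1}{15681}\right) + \frac{2138}{-6424 + 7996}} = \frac{1}{- \frac{5680}{15681} + \frac{2138}{1572}} = \frac{1}{- \frac{5680}{15681} + 2138 \cdot \frac{1}{1572}} = \frac{1}{- \frac{5680}{15681} + \frac{1069}{786}} = \frac{1}{\frac{1366501}{1369474}} = \frac{1369474}{1366501}$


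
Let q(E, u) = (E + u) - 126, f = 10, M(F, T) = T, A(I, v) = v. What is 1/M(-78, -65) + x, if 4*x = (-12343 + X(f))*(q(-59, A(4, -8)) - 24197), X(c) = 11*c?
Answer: 9696793273/130 ≈ 7.4591e+7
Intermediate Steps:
q(E, u) = -126 + E + u
x = 149181435/2 (x = ((-12343 + 11*10)*((-126 - 59 - 8) - 24197))/4 = ((-12343 + 110)*(-193 - 24197))/4 = (-12233*(-24390))/4 = (¼)*298362870 = 149181435/2 ≈ 7.4591e+7)
1/M(-78, -65) + x = 1/(-65) + 149181435/2 = -1/65 + 149181435/2 = 9696793273/130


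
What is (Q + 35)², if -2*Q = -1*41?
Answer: 12321/4 ≈ 3080.3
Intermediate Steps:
Q = 41/2 (Q = -(-1)*41/2 = -½*(-41) = 41/2 ≈ 20.500)
(Q + 35)² = (41/2 + 35)² = (111/2)² = 12321/4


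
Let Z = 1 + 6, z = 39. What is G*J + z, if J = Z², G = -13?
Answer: -598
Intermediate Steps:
Z = 7
J = 49 (J = 7² = 49)
G*J + z = -13*49 + 39 = -637 + 39 = -598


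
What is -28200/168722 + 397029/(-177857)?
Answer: -1241432661/517386013 ≈ -2.3994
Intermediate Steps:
-28200/168722 + 397029/(-177857) = -28200*1/168722 + 397029*(-1/177857) = -14100/84361 - 397029/177857 = -1241432661/517386013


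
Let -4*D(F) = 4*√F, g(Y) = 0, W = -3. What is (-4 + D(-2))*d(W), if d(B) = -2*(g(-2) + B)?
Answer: -24 - 6*I*√2 ≈ -24.0 - 8.4853*I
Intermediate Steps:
D(F) = -√F
d(B) = -2*B (d(B) = -2*(0 + B) = -2*B)
(-4 + D(-2))*d(W) = (-4 - √(-2))*(-2*(-3)) = (-4 - I*√2)*6 = -24 - 6*I*√2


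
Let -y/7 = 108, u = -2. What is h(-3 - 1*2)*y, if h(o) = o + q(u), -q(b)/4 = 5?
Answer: 18900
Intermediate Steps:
q(b) = -20 (q(b) = -4*5 = -20)
y = -756 (y = -7*108 = -756)
h(o) = -20 + o (h(o) = o - 20 = -20 + o)
h(-3 - 1*2)*y = (-20 + (-3 - 1*2))*(-756) = (-20 + (-3 - 2))*(-756) = (-20 - 5)*(-756) = -25*(-756) = 18900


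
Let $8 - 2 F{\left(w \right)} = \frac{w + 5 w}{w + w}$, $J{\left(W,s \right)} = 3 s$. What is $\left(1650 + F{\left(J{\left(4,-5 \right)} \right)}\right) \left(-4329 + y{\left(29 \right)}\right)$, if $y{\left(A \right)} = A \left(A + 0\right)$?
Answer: $-5763920$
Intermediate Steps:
$F{\left(w \right)} = \frac{5}{2}$ ($F{\left(w \right)} = 4 - \frac{\left(w + 5 w\right) \frac{1}{w + w}}{2} = 4 - \frac{6 w \frac{1}{2 w}}{2} = 4 - \frac{3}{2} = \frac{5}{2}$)
$y{\left(A \right)} = A^{2}$ ($y{\left(A \right)} = A A = A^{2}$)
$\left(1650 + F{\left(J{\left(4,-5 \right)} \right)}\right) \left(-4329 + y{\left(29 \right)}\right) = \left(1650 + \frac{5}{2}\right) \left(-4329 + 29^{2}\right) = \frac{3305 \left(-4329 + 841\right)}{2} = \frac{3305}{2} \left(-3488\right) = -5763920$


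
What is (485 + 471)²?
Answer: 913936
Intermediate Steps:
(485 + 471)² = 956² = 913936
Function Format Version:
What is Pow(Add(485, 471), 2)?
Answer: 913936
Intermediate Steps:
Pow(Add(485, 471), 2) = Pow(956, 2) = 913936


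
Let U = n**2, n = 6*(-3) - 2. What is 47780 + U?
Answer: 48180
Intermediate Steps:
n = -20 (n = -18 - 2 = -20)
U = 400 (U = (-20)**2 = 400)
47780 + U = 47780 + 400 = 48180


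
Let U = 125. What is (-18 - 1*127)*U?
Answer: -18125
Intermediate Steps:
(-18 - 1*127)*U = (-18 - 1*127)*125 = (-18 - 127)*125 = -145*125 = -18125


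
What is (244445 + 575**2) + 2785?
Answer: 577855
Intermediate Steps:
(244445 + 575**2) + 2785 = (244445 + 330625) + 2785 = 575070 + 2785 = 577855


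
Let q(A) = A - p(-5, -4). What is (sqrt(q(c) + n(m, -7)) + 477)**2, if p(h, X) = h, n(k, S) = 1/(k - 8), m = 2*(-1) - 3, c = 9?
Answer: (6201 + sqrt(2353))**2/169 ≈ 2.3110e+5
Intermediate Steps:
m = -5 (m = -2 - 3 = -5)
n(k, S) = 1/(-8 + k)
q(A) = 5 + A (q(A) = A - 1*(-5) = A + 5 = 5 + A)
(sqrt(q(c) + n(m, -7)) + 477)**2 = (sqrt((5 + 9) + 1/(-8 - 5)) + 477)**2 = (sqrt(14 + 1/(-13)) + 477)**2 = (sqrt(14 - 1/13) + 477)**2 = (sqrt(181/13) + 477)**2 = (sqrt(2353)/13 + 477)**2 = (477 + sqrt(2353)/13)**2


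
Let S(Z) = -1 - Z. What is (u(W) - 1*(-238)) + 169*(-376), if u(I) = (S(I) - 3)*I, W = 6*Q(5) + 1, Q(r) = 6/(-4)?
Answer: -63338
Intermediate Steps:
Q(r) = -3/2 (Q(r) = 6*(-¼) = -3/2)
W = -8 (W = 6*(-3/2) + 1 = -9 + 1 = -8)
u(I) = I*(-4 - I) (u(I) = ((-1 - I) - 3)*I = (-4 - I)*I = I*(-4 - I))
(u(W) - 1*(-238)) + 169*(-376) = (-1*(-8)*(4 - 8) - 1*(-238)) + 169*(-376) = (-1*(-8)*(-4) + 238) - 63544 = (-32 + 238) - 63544 = 206 - 63544 = -63338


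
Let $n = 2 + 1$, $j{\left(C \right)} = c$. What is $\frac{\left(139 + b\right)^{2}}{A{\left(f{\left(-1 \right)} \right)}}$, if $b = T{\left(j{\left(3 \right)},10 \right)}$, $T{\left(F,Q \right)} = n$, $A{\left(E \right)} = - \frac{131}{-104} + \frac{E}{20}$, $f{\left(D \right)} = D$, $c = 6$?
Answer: $\frac{10485280}{629} \approx 16670.0$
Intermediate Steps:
$j{\left(C \right)} = 6$
$A{\left(E \right)} = \frac{131}{104} + \frac{E}{20}$ ($A{\left(E \right)} = \left(-131\right) \left(- \frac{1}{104}\right) + E \frac{1}{20} = \frac{131}{104} + \frac{E}{20}$)
$n = 3$
$T{\left(F,Q \right)} = 3$
$b = 3$
$\frac{\left(139 + b\right)^{2}}{A{\left(f{\left(-1 \right)} \right)}} = \frac{\left(139 + 3\right)^{2}}{\frac{131}{104} + \frac{1}{20} \left(-1\right)} = \frac{142^{2}}{\frac{131}{104} - \frac{1}{20}} = \frac{20164}{\frac{629}{520}} = 20164 \cdot \frac{520}{629} = \frac{10485280}{629}$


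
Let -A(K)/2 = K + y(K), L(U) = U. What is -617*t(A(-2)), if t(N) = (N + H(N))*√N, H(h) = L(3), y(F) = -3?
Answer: -8021*√10 ≈ -25365.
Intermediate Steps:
H(h) = 3
A(K) = 6 - 2*K (A(K) = -2*(K - 3) = -2*(-3 + K) = 6 - 2*K)
t(N) = √N*(3 + N) (t(N) = (N + 3)*√N = (3 + N)*√N = √N*(3 + N))
-617*t(A(-2)) = -617*√(6 - 2*(-2))*(3 + (6 - 2*(-2))) = -617*√(6 + 4)*(3 + (6 + 4)) = -617*√10*(3 + 10) = -617*√10*13 = -8021*√10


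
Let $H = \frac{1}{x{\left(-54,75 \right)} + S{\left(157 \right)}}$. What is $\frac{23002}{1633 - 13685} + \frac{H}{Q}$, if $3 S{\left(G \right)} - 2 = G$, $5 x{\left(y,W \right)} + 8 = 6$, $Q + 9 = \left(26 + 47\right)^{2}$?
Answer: $- \frac{1609170903}{843133816} \approx -1.9086$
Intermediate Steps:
$Q = 5320$ ($Q = -9 + \left(26 + 47\right)^{2} = -9 + 73^{2} = -9 + 5329 = 5320$)
$x{\left(y,W \right)} = - \frac{2}{5}$ ($x{\left(y,W \right)} = - \frac{8}{5} + \frac{1}{5} \cdot 6 = - \frac{8}{5} + \frac{6}{5} = - \frac{2}{5}$)
$S{\left(G \right)} = \frac{2}{3} + \frac{G}{3}$
$H = \frac{5}{263}$ ($H = \frac{1}{- \frac{2}{5} + \left(\frac{2}{3} + \frac{1}{3} \cdot 157\right)} = \frac{1}{- \frac{2}{5} + \left(\frac{2}{3} + \frac{157}{3}\right)} = \frac{1}{- \frac{2}{5} + 53} = \frac{1}{\frac{263}{5}} = \frac{5}{263} \approx 0.019011$)
$\frac{23002}{1633 - 13685} + \frac{H}{Q} = \frac{23002}{1633 - 13685} + \frac{5}{263 \cdot 5320} = \frac{23002}{-12052} + \frac{5}{263} \cdot \frac{1}{5320} = 23002 \left(- \frac{1}{12052}\right) + \frac{1}{279832} = - \frac{11501}{6026} + \frac{1}{279832} = - \frac{1609170903}{843133816}$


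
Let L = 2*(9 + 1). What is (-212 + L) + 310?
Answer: 118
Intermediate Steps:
L = 20 (L = 2*10 = 20)
(-212 + L) + 310 = (-212 + 20) + 310 = -192 + 310 = 118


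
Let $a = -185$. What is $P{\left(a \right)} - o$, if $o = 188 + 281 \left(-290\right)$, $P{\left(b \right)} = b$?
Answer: $81117$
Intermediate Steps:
$o = -81302$ ($o = 188 - 81490 = -81302$)
$P{\left(a \right)} - o = -185 - -81302 = -185 + 81302 = 81117$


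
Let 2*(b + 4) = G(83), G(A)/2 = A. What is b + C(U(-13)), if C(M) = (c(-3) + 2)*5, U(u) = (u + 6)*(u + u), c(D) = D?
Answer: 74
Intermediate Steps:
G(A) = 2*A
U(u) = 2*u*(6 + u) (U(u) = (6 + u)*(2*u) = 2*u*(6 + u))
C(M) = -5 (C(M) = (-3 + 2)*5 = -1*5 = -5)
b = 79 (b = -4 + (2*83)/2 = -4 + (½)*166 = -4 + 83 = 79)
b + C(U(-13)) = 79 - 5 = 74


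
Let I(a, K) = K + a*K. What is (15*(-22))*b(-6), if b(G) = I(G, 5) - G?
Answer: 6270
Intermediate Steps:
I(a, K) = K + K*a
b(G) = 5 + 4*G (b(G) = 5*(1 + G) - G = (5 + 5*G) - G = 5 + 4*G)
(15*(-22))*b(-6) = (15*(-22))*(5 + 4*(-6)) = -330*(5 - 24) = -330*(-19) = 6270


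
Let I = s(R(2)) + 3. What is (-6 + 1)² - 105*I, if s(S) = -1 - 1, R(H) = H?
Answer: -80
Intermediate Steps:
s(S) = -2
I = 1 (I = -2 + 3 = 1)
(-6 + 1)² - 105*I = (-6 + 1)² - 105*1 = (-5)² - 105 = 25 - 105 = -80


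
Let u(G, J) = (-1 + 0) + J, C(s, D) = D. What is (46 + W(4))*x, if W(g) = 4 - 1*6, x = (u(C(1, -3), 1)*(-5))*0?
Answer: 0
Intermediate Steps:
u(G, J) = -1 + J
x = 0 (x = ((-1 + 1)*(-5))*0 = (0*(-5))*0 = 0*0 = 0)
W(g) = -2 (W(g) = 4 - 6 = -2)
(46 + W(4))*x = (46 - 2)*0 = 44*0 = 0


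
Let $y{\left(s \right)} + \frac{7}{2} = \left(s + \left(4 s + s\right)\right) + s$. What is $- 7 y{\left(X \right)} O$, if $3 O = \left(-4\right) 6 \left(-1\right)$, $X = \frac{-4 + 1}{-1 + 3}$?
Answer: $784$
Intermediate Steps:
$X = - \frac{3}{2} \approx -1.5$
$y{\left(s \right)} = - \frac{7}{2} + 7 s$ ($y{\left(s \right)} = - \frac{7}{2} + \left(\left(s + \left(4 s + s\right)\right) + s\right) = - \frac{7}{2} + \left(\left(s + 5 s\right) + s\right) = - \frac{7}{2} + \left(6 s + s\right) = - \frac{7}{2} + 7 s$)
$O = 8$ ($O = \frac{\left(-4\right) 6 \left(-1\right)}{3} = \frac{\left(-24\right) \left(-1\right)}{3} = \frac{1}{3} \cdot 24 = 8$)
$- 7 y{\left(X \right)} O = - 7 \left(- \frac{7}{2} + 7 \left(- \frac{3}{2}\right)\right) 8 = - 7 \left(- \frac{7}{2} - \frac{21}{2}\right) 8 = \left(-7\right) \left(-14\right) 8 = 98 \cdot 8 = 784$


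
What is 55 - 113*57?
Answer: -6386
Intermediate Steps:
55 - 113*57 = 55 - 6441 = -6386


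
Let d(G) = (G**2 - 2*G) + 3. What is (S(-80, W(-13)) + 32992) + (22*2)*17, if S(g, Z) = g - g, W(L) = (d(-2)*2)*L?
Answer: 33740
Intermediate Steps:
d(G) = 3 + G**2 - 2*G
W(L) = 22*L (W(L) = ((3 + (-2)**2 - 2*(-2))*2)*L = ((3 + 4 + 4)*2)*L = (11*2)*L = 22*L)
S(g, Z) = 0
(S(-80, W(-13)) + 32992) + (22*2)*17 = (0 + 32992) + (22*2)*17 = 32992 + 44*17 = 32992 + 748 = 33740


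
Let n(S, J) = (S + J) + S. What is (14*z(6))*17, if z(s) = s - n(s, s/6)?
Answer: -1666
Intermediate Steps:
n(S, J) = J + 2*S (n(S, J) = (J + S) + S = J + 2*S)
z(s) = -7*s/6 (z(s) = s - (s/6 + 2*s) = s - 13*s/6 = -7*s/6)
(14*z(6))*17 = (14*(-7/6*6))*17 = (14*(-7))*17 = -98*17 = -1666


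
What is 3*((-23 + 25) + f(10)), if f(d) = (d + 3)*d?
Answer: 396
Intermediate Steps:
f(d) = d*(3 + d) (f(d) = (3 + d)*d = d*(3 + d))
3*((-23 + 25) + f(10)) = 3*((-23 + 25) + 10*(3 + 10)) = 3*(2 + 10*13) = 3*(2 + 130) = 3*132 = 396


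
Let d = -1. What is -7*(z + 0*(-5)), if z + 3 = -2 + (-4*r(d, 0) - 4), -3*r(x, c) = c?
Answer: 63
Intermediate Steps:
r(x, c) = -c/3
z = -9 (z = -3 + (-2 + (-(-4)*0/3 - 4)) = -3 + (-2 + (-4*0 - 4)) = -3 + (-2 + (0 - 4)) = -3 + (-2 - 4) = -3 - 6 = -9)
-7*(z + 0*(-5)) = -7*(-9 + 0*(-5)) = -7*(-9 + 0) = -7*(-9) = 63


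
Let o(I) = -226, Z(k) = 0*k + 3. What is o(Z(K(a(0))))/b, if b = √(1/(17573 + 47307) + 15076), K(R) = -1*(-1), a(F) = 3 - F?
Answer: -904*√440702302495/326043627 ≈ -1.8406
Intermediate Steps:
K(R) = 1
Z(k) = 3 (Z(k) = 0 + 3 = 3)
b = 3*√440702302495/16220 (b = √(1/64880 + 15076) = √(978130881/64880) = 3*√440702302495/16220 ≈ 122.78)
o(Z(K(a(0))))/b = -226*4*√440702302495/326043627 = -904*√440702302495/326043627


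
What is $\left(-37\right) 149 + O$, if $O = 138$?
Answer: $-5375$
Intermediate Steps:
$\left(-37\right) 149 + O = \left(-37\right) 149 + 138 = -5513 + 138 = -5375$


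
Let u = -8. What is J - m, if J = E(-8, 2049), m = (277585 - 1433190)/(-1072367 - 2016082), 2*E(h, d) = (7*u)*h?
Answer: 690656971/3088449 ≈ 223.63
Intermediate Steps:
E(h, d) = -28*h (E(h, d) = ((7*(-8))*h)/2 = (-56*h)/2 = -28*h)
m = 1155605/3088449 (m = -1155605/(-3088449) = -1155605*(-1/3088449) = 1155605/3088449 ≈ 0.37417)
J = 224 (J = -28*(-8) = 224)
J - m = 224 - 1*1155605/3088449 = 224 - 1155605/3088449 = 690656971/3088449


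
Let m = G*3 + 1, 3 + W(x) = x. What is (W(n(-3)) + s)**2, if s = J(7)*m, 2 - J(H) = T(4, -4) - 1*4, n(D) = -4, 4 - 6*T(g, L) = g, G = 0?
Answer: 1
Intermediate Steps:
T(g, L) = 2/3 - g/6
W(x) = -3 + x
J(H) = 6 (J(H) = 2 - ((2/3 - 1/6*4) - 1*4) = 2 - ((2/3 - 2/3) - 4) = 2 - (0 - 4) = 2 - 1*(-4) = 2 + 4 = 6)
m = 1 (m = 0*3 + 1 = 0 + 1 = 1)
s = 6 (s = 6*1 = 6)
(W(n(-3)) + s)**2 = ((-3 - 4) + 6)**2 = (-7 + 6)**2 = (-1)**2 = 1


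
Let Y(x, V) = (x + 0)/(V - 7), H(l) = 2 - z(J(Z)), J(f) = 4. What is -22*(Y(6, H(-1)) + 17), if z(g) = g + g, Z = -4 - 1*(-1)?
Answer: -4730/13 ≈ -363.85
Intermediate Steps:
Z = -3 (Z = -4 + 1 = -3)
z(g) = 2*g
H(l) = -6 (H(l) = 2 - 2*4 = 2 - 1*8 = 2 - 8 = -6)
Y(x, V) = x/(-7 + V)
-22*(Y(6, H(-1)) + 17) = -22*(6/(-7 - 6) + 17) = -22*(6/(-13) + 17) = -22*(6*(-1/13) + 17) = -22*(-6/13 + 17) = -22*215/13 = -4730/13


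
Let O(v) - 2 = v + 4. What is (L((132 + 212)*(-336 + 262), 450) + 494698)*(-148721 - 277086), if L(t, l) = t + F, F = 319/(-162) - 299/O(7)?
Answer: -32366935194313/162 ≈ -1.9980e+11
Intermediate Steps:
O(v) = 6 + v (O(v) = 2 + (v + 4) = 2 + (4 + v) = 6 + v)
F = -4045/162 (F = 319/(-162) - 299/(6 + 7) = 319*(-1/162) - 299/13 = -319/162 - 299*1/13 = -319/162 - 23 = -4045/162 ≈ -24.969)
L(t, l) = -4045/162 + t (L(t, l) = t - 4045/162 = -4045/162 + t)
(L((132 + 212)*(-336 + 262), 450) + 494698)*(-148721 - 277086) = ((-4045/162 + (132 + 212)*(-336 + 262)) + 494698)*(-148721 - 277086) = ((-4045/162 + 344*(-74)) + 494698)*(-425807) = ((-4045/162 - 25456) + 494698)*(-425807) = (-4127917/162 + 494698)*(-425807) = (76013159/162)*(-425807) = -32366935194313/162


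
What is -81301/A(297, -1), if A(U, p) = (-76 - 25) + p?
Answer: 81301/102 ≈ 797.07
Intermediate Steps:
A(U, p) = -101 + p
-81301/A(297, -1) = -81301/(-101 - 1) = -81301/(-102) = -81301*(-1/102) = 81301/102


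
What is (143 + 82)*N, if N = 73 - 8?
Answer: 14625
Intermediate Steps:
N = 65
(143 + 82)*N = (143 + 82)*65 = 225*65 = 14625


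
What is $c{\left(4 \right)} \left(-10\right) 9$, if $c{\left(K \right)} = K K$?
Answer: $-1440$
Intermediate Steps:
$c{\left(K \right)} = K^{2}$
$c{\left(4 \right)} \left(-10\right) 9 = 4^{2} \left(-10\right) 9 = 16 \left(-10\right) 9 = \left(-160\right) 9 = -1440$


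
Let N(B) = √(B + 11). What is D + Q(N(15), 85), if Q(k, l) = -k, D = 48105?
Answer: 48105 - √26 ≈ 48100.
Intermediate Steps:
N(B) = √(11 + B)
D + Q(N(15), 85) = 48105 - √(11 + 15) = 48105 - √26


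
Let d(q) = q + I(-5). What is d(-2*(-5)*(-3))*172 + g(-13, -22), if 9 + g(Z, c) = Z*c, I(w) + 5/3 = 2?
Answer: -14477/3 ≈ -4825.7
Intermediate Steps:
I(w) = 1/3 (I(w) = -5/3 + 2 = 1/3)
g(Z, c) = -9 + Z*c
d(q) = 1/3 + q (d(q) = q + 1/3 = 1/3 + q)
d(-2*(-5)*(-3))*172 + g(-13, -22) = (1/3 - 2*(-5)*(-3))*172 + (-9 - 13*(-22)) = (1/3 + 10*(-3))*172 + (-9 + 286) = (1/3 - 30)*172 + 277 = -89/3*172 + 277 = -15308/3 + 277 = -14477/3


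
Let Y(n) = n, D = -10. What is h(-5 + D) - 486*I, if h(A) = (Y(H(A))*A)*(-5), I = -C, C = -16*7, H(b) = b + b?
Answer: -56682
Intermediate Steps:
H(b) = 2*b
C = -112
I = 112 (I = -1*(-112) = 112)
h(A) = -10*A² (h(A) = ((2*A)*A)*(-5) = (2*A²)*(-5) = -10*A²)
h(-5 + D) - 486*I = -10*(-5 - 10)² - 486*112 = -10*(-15)² - 54432 = -10*225 - 54432 = -2250 - 54432 = -56682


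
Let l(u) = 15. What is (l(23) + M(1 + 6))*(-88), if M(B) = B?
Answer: -1936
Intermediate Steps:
(l(23) + M(1 + 6))*(-88) = (15 + (1 + 6))*(-88) = (15 + 7)*(-88) = 22*(-88) = -1936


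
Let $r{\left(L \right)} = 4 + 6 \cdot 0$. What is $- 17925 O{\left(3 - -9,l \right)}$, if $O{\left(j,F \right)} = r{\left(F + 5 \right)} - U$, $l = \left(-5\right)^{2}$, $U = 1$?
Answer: $-53775$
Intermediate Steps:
$r{\left(L \right)} = 4$ ($r{\left(L \right)} = 4 + 0 = 4$)
$l = 25$
$O{\left(j,F \right)} = 3$ ($O{\left(j,F \right)} = 4 - 1 = 3$)
$- 17925 O{\left(3 - -9,l \right)} = \left(-17925\right) 3 = -53775$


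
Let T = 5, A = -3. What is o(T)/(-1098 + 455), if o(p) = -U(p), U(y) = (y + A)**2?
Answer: 4/643 ≈ 0.0062208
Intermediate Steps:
U(y) = (-3 + y)**2 (U(y) = (y - 3)**2 = (-3 + y)**2)
o(p) = -(-3 + p)**2
o(T)/(-1098 + 455) = (-(-3 + 5)**2)/(-1098 + 455) = (-1*2**2)/(-643) = -(-1)*4/643 = -1/643*(-4) = 4/643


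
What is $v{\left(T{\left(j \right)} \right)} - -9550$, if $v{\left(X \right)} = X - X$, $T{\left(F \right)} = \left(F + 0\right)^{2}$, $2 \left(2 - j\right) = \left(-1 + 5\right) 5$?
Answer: $9550$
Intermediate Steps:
$j = -8$ ($j = 2 - \frac{\left(-1 + 5\right) 5}{2} = 2 - \frac{4 \cdot 5}{2} = 2 - 10 = -8$)
$T{\left(F \right)} = F^{2}$
$v{\left(X \right)} = 0$
$v{\left(T{\left(j \right)} \right)} - -9550 = 0 - -9550 = 0 + 9550 = 9550$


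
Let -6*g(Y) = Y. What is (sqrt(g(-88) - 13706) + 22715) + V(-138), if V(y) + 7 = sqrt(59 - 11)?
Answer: 22708 + 4*sqrt(3) + I*sqrt(123222)/3 ≈ 22715.0 + 117.01*I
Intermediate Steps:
V(y) = -7 + 4*sqrt(3) (V(y) = -7 + sqrt(59 - 11) = -7 + sqrt(48) = -7 + 4*sqrt(3))
g(Y) = -Y/6
(sqrt(g(-88) - 13706) + 22715) + V(-138) = (sqrt(-1/6*(-88) - 13706) + 22715) + (-7 + 4*sqrt(3)) = (sqrt(44/3 - 13706) + 22715) + (-7 + 4*sqrt(3)) = (sqrt(-41074/3) + 22715) + (-7 + 4*sqrt(3)) = (I*sqrt(123222)/3 + 22715) + (-7 + 4*sqrt(3)) = (22715 + I*sqrt(123222)/3) + (-7 + 4*sqrt(3)) = 22708 + 4*sqrt(3) + I*sqrt(123222)/3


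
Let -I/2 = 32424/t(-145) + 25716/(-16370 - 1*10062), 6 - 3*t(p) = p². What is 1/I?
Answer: 69446776/777904527 ≈ 0.089274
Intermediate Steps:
t(p) = 2 - p²/3
I = 777904527/69446776 (I = -2*(32424/(2 - ⅓*(-145)²) + 25716/(-16370 - 1*10062)) = -2*(32424/(2 - ⅓*21025) + 25716/(-16370 - 10062)) = -2*(32424/(2 - 21025/3) + 25716/(-26432)) = -2*(32424/(-21019/3) + 25716*(-1/26432)) = -2*(32424*(-3/21019) - 6429/6608) = -2*(-97272/21019 - 6429/6608) = -2*(-777904527/138893552) = 777904527/69446776 ≈ 11.201)
1/I = 1/(777904527/69446776) = 69446776/777904527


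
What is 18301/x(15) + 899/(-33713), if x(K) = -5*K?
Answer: -617049038/2528475 ≈ -244.04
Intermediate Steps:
18301/x(15) + 899/(-33713) = 18301/((-5*15)) + 899/(-33713) = 18301/(-75) + 899*(-1/33713) = 18301*(-1/75) - 899/33713 = -18301/75 - 899/33713 = -617049038/2528475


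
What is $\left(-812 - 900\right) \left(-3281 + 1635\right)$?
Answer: $2817952$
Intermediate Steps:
$\left(-812 - 900\right) \left(-3281 + 1635\right) = \left(-1712\right) \left(-1646\right) = 2817952$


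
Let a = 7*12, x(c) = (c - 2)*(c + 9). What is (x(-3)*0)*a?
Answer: 0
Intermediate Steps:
x(c) = (-2 + c)*(9 + c)
a = 84
(x(-3)*0)*a = ((-18 + (-3)² + 7*(-3))*0)*84 = ((-18 + 9 - 21)*0)*84 = -30*0*84 = 0*84 = 0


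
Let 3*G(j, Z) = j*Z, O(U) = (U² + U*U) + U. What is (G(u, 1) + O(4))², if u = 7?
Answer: 13225/9 ≈ 1469.4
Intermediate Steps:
O(U) = U + 2*U² (O(U) = (U² + U²) + U = 2*U² + U = U + 2*U²)
G(j, Z) = Z*j/3 (G(j, Z) = (j*Z)/3 = (Z*j)/3 = Z*j/3)
(G(u, 1) + O(4))² = ((⅓)*1*7 + 4*(1 + 2*4))² = (7/3 + 4*(1 + 8))² = (7/3 + 4*9)² = (7/3 + 36)² = (115/3)² = 13225/9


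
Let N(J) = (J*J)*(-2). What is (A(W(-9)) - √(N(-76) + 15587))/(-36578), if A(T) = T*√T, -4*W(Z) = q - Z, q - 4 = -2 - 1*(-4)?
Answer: √4035/36578 + 15*I*√15/292624 ≈ 0.0017366 + 0.00019853*I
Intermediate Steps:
q = 6 (q = 4 + (-2 - 1*(-4)) = 4 + (-2 + 4) = 4 + 2 = 6)
W(Z) = -3/2 + Z/4 (W(Z) = -(6 - Z)/4 = -3/2 + Z/4)
N(J) = -2*J² (N(J) = J²*(-2) = -2*J²)
A(T) = T^(3/2)
(A(W(-9)) - √(N(-76) + 15587))/(-36578) = ((-3/2 + (¼)*(-9))^(3/2) - √(-2*(-76)² + 15587))/(-36578) = ((-3/2 - 9/4)^(3/2) - √(-2*5776 + 15587))*(-1/36578) = ((-15/4)^(3/2) - √(-11552 + 15587))*(-1/36578) = (-15*I*√15/8 - √4035)*(-1/36578) = (-√4035 - 15*I*√15/8)*(-1/36578) = √4035/36578 + 15*I*√15/292624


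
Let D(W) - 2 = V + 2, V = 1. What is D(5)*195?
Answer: 975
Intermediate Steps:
D(W) = 5 (D(W) = 2 + (1 + 2) = 2 + 3 = 5)
D(5)*195 = 5*195 = 975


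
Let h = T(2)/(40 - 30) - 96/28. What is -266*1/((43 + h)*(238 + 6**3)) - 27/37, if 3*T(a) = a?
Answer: -26025603/34956638 ≈ -0.74451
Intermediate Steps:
T(a) = a/3
h = -353/105 (h = ((1/3)*2)/(40 - 30) - 96/28 = (2/3)/10 - 96*1/28 = (2/3)*(1/10) - 24/7 = 1/15 - 24/7 = -353/105 ≈ -3.3619)
-266*1/((43 + h)*(238 + 6**3)) - 27/37 = -266*1/((43 - 353/105)*(238 + 6**3)) - 27/37 = -266*105/(4162*(238 + 216)) - 27*1/37 = -266/(454*(4162/105)) - 27/37 = -266/1889548/105 - 27/37 = -266*105/1889548 - 27/37 = -13965/944774 - 27/37 = -26025603/34956638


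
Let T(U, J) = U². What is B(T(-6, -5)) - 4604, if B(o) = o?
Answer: -4568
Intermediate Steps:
B(T(-6, -5)) - 4604 = (-6)² - 4604 = 36 - 4604 = -4568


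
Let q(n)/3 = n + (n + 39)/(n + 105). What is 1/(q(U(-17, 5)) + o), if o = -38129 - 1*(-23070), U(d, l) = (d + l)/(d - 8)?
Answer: -7325/110288402 ≈ -6.6417e-5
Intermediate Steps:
U(d, l) = (d + l)/(-8 + d)
o = -15059 (o = -38129 + 23070 = -15059)
q(n) = 3*n + 3*(39 + n)/(105 + n) (q(n) = 3*(n + (n + 39)/(n + 105)) = 3*(n + (39 + n)/(105 + n)) = 3*n + 3*(39 + n)/(105 + n))
1/(q(U(-17, 5)) + o) = 1/(3*(39 + ((-17 + 5)/(-8 - 17))² + 106*((-17 + 5)/(-8 - 17)))/(105 + (-17 + 5)/(-8 - 17)) - 15059) = 1/(3*(39 + (-12/(-25))² + 106*(-12/(-25)))/(105 - 12/(-25)) - 15059) = 1/(3*(39 + (-1/25*(-12))² + 106*(-1/25*(-12)))/(105 - 1/25*(-12)) - 15059) = 1/(3*(39 + (12/25)² + 106*(12/25))/(105 + 12/25) - 15059) = 1/(3*(39 + 144/625 + 1272/25)/(2637/25) - 15059) = 1/(3*(25/2637)*(56319/625) - 15059) = 1/(18773/7325 - 15059) = 1/(-110288402/7325) = -7325/110288402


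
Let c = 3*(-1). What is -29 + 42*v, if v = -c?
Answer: 97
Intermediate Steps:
c = -3
v = 3 (v = -1*(-3) = 3)
-29 + 42*v = -29 + 42*3 = -29 + 126 = 97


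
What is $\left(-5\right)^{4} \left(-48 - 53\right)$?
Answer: $-63125$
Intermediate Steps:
$\left(-5\right)^{4} \left(-48 - 53\right) = 625 \left(-101\right) = -63125$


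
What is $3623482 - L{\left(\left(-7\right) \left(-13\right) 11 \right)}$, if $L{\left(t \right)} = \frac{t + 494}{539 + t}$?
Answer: $\frac{1116032157}{308} \approx 3.6235 \cdot 10^{6}$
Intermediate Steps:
$L{\left(t \right)} = \frac{494 + t}{539 + t}$
$3623482 - L{\left(\left(-7\right) \left(-13\right) 11 \right)} = 3623482 - \frac{494 + \left(-7\right) \left(-13\right) 11}{539 + \left(-7\right) \left(-13\right) 11} = 3623482 - \frac{494 + 91 \cdot 11}{539 + 91 \cdot 11} = 3623482 - \frac{494 + 1001}{539 + 1001} = 3623482 - \frac{1}{1540} \cdot 1495 = 3623482 - \frac{299}{308} = \frac{1116032157}{308}$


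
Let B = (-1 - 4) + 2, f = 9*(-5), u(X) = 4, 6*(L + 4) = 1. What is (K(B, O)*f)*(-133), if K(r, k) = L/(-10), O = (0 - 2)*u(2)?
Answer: 9177/4 ≈ 2294.3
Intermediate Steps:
L = -23/6 (L = -4 + (⅙)*1 = -4 + ⅙ = -23/6 ≈ -3.8333)
f = -45
B = -3 (B = -5 + 2 = -3)
O = -8 (O = (0 - 2)*4 = -2*4 = -8)
K(r, k) = 23/60 (K(r, k) = -23/6/(-10) = -23/6*(-⅒) = 23/60)
(K(B, O)*f)*(-133) = ((23/60)*(-45))*(-133) = -69/4*(-133) = 9177/4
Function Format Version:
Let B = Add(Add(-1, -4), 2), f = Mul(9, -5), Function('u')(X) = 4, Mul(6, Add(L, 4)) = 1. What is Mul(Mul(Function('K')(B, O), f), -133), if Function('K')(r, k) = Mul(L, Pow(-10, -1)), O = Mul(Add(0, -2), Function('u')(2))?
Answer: Rational(9177, 4) ≈ 2294.3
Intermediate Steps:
L = Rational(-23, 6) (L = Add(-4, Mul(Rational(1, 6), 1)) = Add(-4, Rational(1, 6)) = Rational(-23, 6) ≈ -3.8333)
f = -45
B = -3 (B = Add(-5, 2) = -3)
O = -8 (O = Mul(Add(0, -2), 4) = Mul(-2, 4) = -8)
Function('K')(r, k) = Rational(23, 60) (Function('K')(r, k) = Mul(Rational(-23, 6), Pow(-10, -1)) = Mul(Rational(-23, 6), Rational(-1, 10)) = Rational(23, 60))
Mul(Mul(Function('K')(B, O), f), -133) = Mul(Mul(Rational(23, 60), -45), -133) = Mul(Rational(-69, 4), -133) = Rational(9177, 4)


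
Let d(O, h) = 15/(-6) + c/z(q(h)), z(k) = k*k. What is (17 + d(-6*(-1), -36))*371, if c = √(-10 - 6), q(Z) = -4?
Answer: 10759/2 + 371*I/4 ≈ 5379.5 + 92.75*I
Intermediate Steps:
z(k) = k²
c = 4*I (c = √(-16) = 4*I ≈ 4.0*I)
d(O, h) = -5/2 + I/4 (d(O, h) = 15/(-6) + (4*I)/((-4)²) = 15*(-⅙) + (4*I)/16 = -5/2 + (4*I)*(1/16) = -5/2 + I/4)
(17 + d(-6*(-1), -36))*371 = (17 + (-5/2 + I/4))*371 = (29/2 + I/4)*371 = 10759/2 + 371*I/4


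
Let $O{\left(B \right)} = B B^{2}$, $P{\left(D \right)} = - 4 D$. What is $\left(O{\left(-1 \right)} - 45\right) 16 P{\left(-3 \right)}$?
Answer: $-8832$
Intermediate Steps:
$O{\left(B \right)} = B^{3}$
$\left(O{\left(-1 \right)} - 45\right) 16 P{\left(-3 \right)} = \left(\left(-1\right)^{3} - 45\right) 16 \left(\left(-4\right) \left(-3\right)\right) = \left(-1 - 45\right) 16 \cdot 12 = \left(-46\right) 192 = -8832$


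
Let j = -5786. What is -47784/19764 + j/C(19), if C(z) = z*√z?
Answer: -3982/1647 - 5786*√19/361 ≈ -72.281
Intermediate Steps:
C(z) = z^(3/2)
-47784/19764 + j/C(19) = -47784/19764 - 5786*√19/361 = -47784*1/19764 - 5786*√19/361 = -3982/1647 - 5786*√19/361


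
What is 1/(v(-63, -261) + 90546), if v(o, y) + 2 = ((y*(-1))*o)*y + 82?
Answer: 1/4382249 ≈ 2.2819e-7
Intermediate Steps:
v(o, y) = 80 - o*y² (v(o, y) = -2 + (((y*(-1))*o)*y + 82) = -2 + (((-y)*o)*y + 82) = -2 + ((-o*y)*y + 82) = -2 + (-o*y² + 82) = -2 + (82 - o*y²) = 80 - o*y²)
1/(v(-63, -261) + 90546) = 1/((80 - 1*(-63)*(-261)²) + 90546) = 1/((80 - 1*(-63)*68121) + 90546) = 1/((80 + 4291623) + 90546) = 1/(4291703 + 90546) = 1/4382249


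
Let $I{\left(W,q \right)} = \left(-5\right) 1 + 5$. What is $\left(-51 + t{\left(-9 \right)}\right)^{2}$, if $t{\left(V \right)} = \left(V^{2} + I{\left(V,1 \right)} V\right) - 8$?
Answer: $484$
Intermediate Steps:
$I{\left(W,q \right)} = 0$ ($I{\left(W,q \right)} = -5 + 5 = 0$)
$t{\left(V \right)} = -8 + V^{2}$ ($t{\left(V \right)} = \left(V^{2} + 0 V\right) - 8 = \left(V^{2} + 0\right) - 8 = V^{2} - 8 = -8 + V^{2}$)
$\left(-51 + t{\left(-9 \right)}\right)^{2} = \left(-51 - \left(8 - \left(-9\right)^{2}\right)\right)^{2} = \left(-51 + \left(-8 + 81\right)\right)^{2} = \left(-51 + 73\right)^{2} = 22^{2} = 484$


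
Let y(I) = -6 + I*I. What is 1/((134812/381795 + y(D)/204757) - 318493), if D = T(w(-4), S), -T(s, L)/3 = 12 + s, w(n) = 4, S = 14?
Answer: -78175198815/24898225115120201 ≈ -3.1398e-6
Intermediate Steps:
T(s, L) = -36 - 3*s (T(s, L) = -3*(12 + s) = -36 - 3*s)
D = -48 (D = -36 - 3*4 = -36 - 12 = -48)
y(I) = -6 + I²
1/((134812/381795 + y(D)/204757) - 318493) = 1/((134812/381795 + (-6 + (-48)²)/204757) - 318493) = 1/((134812*(1/381795) + (-6 + 2304)*(1/204757)) - 318493) = 1/((134812/381795 + 2298*(1/204757)) - 318493) = 1/((134812/381795 + 2298/204757) - 318493) = 1/(28481065594/78175198815 - 318493) = 1/(-24898225115120201/78175198815) = -78175198815/24898225115120201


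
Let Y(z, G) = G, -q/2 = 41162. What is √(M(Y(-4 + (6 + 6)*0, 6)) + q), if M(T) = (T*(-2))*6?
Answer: 2*I*√20599 ≈ 287.05*I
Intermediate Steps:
q = -82324 (q = -2*41162 = -82324)
M(T) = -12*T (M(T) = -2*T*6 = -12*T)
√(M(Y(-4 + (6 + 6)*0, 6)) + q) = √(-12*6 - 82324) = √(-72 - 82324) = √(-82396) = 2*I*√20599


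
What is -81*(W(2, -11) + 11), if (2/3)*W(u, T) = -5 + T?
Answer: 1053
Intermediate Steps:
W(u, T) = -15/2 + 3*T/2 (W(u, T) = 3*(-5 + T)/2 = -15/2 + 3*T/2)
-81*(W(2, -11) + 11) = -81*((-15/2 + (3/2)*(-11)) + 11) = -81*((-15/2 - 33/2) + 11) = -81*(-24 + 11) = -81*(-13) = 1053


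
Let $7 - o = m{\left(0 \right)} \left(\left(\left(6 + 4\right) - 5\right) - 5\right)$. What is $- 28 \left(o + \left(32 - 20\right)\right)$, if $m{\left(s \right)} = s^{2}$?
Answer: $-532$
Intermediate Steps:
$o = 7$ ($o = 7 - 0^{2} \left(\left(\left(6 + 4\right) - 5\right) - 5\right) = 7 - 0 \left(\left(10 - 5\right) - 5\right) = 7 - 0 \left(5 - 5\right) = 7 - 0 \cdot 0 = 7 - 0 = 7 + 0 = 7$)
$- 28 \left(o + \left(32 - 20\right)\right) = - 28 \left(7 + \left(32 - 20\right)\right) = - 28 \left(7 + 12\right) = \left(-28\right) 19 = -532$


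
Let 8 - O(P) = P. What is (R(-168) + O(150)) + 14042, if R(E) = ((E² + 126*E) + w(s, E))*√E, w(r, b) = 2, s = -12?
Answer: 13900 + 14116*I*√42 ≈ 13900.0 + 91482.0*I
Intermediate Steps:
O(P) = 8 - P
R(E) = √E*(2 + E² + 126*E) (R(E) = ((E² + 126*E) + 2)*√E = (2 + E² + 126*E)*√E = √E*(2 + E² + 126*E))
(R(-168) + O(150)) + 14042 = (√(-168)*(2 + (-168)² + 126*(-168)) + (8 - 1*150)) + 14042 = ((2*I*√42)*(2 + 28224 - 21168) + (8 - 150)) + 14042 = ((2*I*√42)*7058 - 142) + 14042 = (14116*I*√42 - 142) + 14042 = (-142 + 14116*I*√42) + 14042 = 13900 + 14116*I*√42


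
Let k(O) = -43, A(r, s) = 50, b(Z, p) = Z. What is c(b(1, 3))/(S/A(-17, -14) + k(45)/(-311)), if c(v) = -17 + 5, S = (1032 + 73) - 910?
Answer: -37320/12559 ≈ -2.9716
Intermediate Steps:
S = 195 (S = 1105 - 910 = 195)
c(v) = -12
c(b(1, 3))/(S/A(-17, -14) + k(45)/(-311)) = -12/(195/50 - 43/(-311)) = -12/(195*(1/50) - 43*(-1/311)) = -12/(39/10 + 43/311) = -12/12559/3110 = -12*3110/12559 = -37320/12559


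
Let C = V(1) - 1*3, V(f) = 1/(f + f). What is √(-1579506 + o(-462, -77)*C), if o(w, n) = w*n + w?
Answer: 3*I*√185254 ≈ 1291.2*I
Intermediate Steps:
o(w, n) = w + n*w (o(w, n) = n*w + w = w + n*w)
V(f) = 1/(2*f)
C = -5/2 (C = (½)/1 - 1*3 = (½)*1 - 3 = ½ - 3 = -5/2 ≈ -2.5000)
√(-1579506 + o(-462, -77)*C) = √(-1579506 - 462*(1 - 77)*(-5/2)) = √(-1579506 - 462*(-76)*(-5/2)) = √(-1579506 + 35112*(-5/2)) = √(-1579506 - 87780) = √(-1667286) = 3*I*√185254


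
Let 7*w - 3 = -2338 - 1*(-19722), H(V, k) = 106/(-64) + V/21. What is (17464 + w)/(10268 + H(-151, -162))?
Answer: 13404960/6894151 ≈ 1.9444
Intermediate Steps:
H(V, k) = -53/32 + V/21 (H(V, k) = 106*(-1/64) + V*(1/21) = -53/32 + V/21)
w = 17387/7 (w = 3/7 + (-2338 - 1*(-19722))/7 = 3/7 + (-2338 + 19722)/7 = 3/7 + (1/7)*17384 = 3/7 + 17384/7 = 17387/7 ≈ 2483.9)
(17464 + w)/(10268 + H(-151, -162)) = (17464 + 17387/7)/(10268 + (-53/32 + (1/21)*(-151))) = 139635/(7*(10268 + (-53/32 - 151/21))) = 139635/(7*(10268 - 5945/672)) = 139635/(7*(6894151/672)) = (139635/7)*(672/6894151) = 13404960/6894151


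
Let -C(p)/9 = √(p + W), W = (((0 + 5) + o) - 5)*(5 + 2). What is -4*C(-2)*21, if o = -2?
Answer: 3024*I ≈ 3024.0*I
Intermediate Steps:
W = -14 (W = (((0 + 5) - 2) - 5)*(5 + 2) = ((5 - 2) - 5)*7 = (3 - 5)*7 = -2*7 = -14)
C(p) = -9*√(-14 + p) (C(p) = -9*√(p - 14) = -9*√(-14 + p))
-4*C(-2)*21 = -(-36)*√(-14 - 2)*21 = -(-36)*√(-16)*21 = -(-36)*4*I*21 = -(-144)*I*21 = (144*I)*21 = 3024*I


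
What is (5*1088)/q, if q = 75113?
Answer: 5440/75113 ≈ 0.072424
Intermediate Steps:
(5*1088)/q = (5*1088)/75113 = 5440*(1/75113) = 5440/75113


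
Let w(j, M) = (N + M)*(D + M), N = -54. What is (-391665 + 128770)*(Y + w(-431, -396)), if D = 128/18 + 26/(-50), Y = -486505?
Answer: 81831589545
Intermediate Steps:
D = 1483/225 (D = 128*(1/18) + 26*(-1/50) = 64/9 - 13/25 = 1483/225 ≈ 6.5911)
w(j, M) = (-54 + M)*(1483/225 + M)
(-391665 + 128770)*(Y + w(-431, -396)) = (-391665 + 128770)*(-486505 + (-8898/25 + (-396)² - 10667/225*(-396))) = -262895*(-486505 + (-8898/25 + 156816 + 469348/25)) = -262895*(-486505 + 175234) = -262895*(-311271) = 81831589545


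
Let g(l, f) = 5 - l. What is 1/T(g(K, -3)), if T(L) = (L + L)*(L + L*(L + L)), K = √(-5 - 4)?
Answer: -1/90746 + 213*I/181492 ≈ -1.102e-5 + 0.0011736*I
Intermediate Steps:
K = 3*I (K = √(-9) = 3*I ≈ 3.0*I)
T(L) = 2*L*(L + 2*L²) (T(L) = (2*L)*(L + L*(2*L)) = (2*L)*(L + 2*L²) = 2*L*(L + 2*L²))
1/T(g(K, -3)) = 1/((5 - 3*I)²*(2 + 4*(5 - 3*I))) = 1/((5 - 3*I)²*(2 + (20 - 12*I))) = 1/((5 - 3*I)²*(22 - 12*I)) = (22 + 12*I)/(628*(5 - 3*I)²)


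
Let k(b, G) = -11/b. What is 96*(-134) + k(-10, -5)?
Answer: -128629/10 ≈ -12863.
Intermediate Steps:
96*(-134) + k(-10, -5) = 96*(-134) - 11/(-10) = -12864 - 11*(-⅒) = -12864 + 11/10 = -128629/10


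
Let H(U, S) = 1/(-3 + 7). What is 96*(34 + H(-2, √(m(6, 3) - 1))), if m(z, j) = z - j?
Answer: 3288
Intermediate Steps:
H(U, S) = ¼ (H(U, S) = 1/4 = ¼)
96*(34 + H(-2, √(m(6, 3) - 1))) = 96*(34 + ¼) = 96*(137/4) = 3288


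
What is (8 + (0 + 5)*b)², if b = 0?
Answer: 64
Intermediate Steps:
(8 + (0 + 5)*b)² = (8 + (0 + 5)*0)² = (8 + 5*0)² = (8 + 0)² = 8² = 64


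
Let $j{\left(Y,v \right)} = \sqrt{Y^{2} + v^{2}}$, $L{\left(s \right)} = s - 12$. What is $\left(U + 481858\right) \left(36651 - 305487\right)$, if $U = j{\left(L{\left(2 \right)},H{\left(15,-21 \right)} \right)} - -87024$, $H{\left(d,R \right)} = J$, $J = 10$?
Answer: $-152935961352 - 2688360 \sqrt{2} \approx -1.5294 \cdot 10^{11}$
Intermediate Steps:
$H{\left(d,R \right)} = 10$
$L{\left(s \right)} = -12 + s$ ($L{\left(s \right)} = s - 12 = -12 + s$)
$U = 87024 + 10 \sqrt{2}$ ($U = \sqrt{\left(-12 + 2\right)^{2} + 10^{2}} - -87024 = \sqrt{\left(-10\right)^{2} + 100} + 87024 = \sqrt{100 + 100} + 87024 = \sqrt{200} + 87024 = 10 \sqrt{2} + 87024 = 87024 + 10 \sqrt{2} \approx 87038.0$)
$\left(U + 481858\right) \left(36651 - 305487\right) = \left(\left(87024 + 10 \sqrt{2}\right) + 481858\right) \left(36651 - 305487\right) = \left(568882 + 10 \sqrt{2}\right) \left(-268836\right) = -152935961352 - 2688360 \sqrt{2}$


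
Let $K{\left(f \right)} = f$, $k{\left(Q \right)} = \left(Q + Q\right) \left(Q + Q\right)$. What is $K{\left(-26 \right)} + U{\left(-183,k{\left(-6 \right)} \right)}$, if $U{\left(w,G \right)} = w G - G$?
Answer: $-26522$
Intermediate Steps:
$k{\left(Q \right)} = 4 Q^{2}$ ($k{\left(Q \right)} = 2 Q 2 Q = 4 Q^{2}$)
$U{\left(w,G \right)} = - G + G w$ ($U{\left(w,G \right)} = G w - G = - G + G w$)
$K{\left(-26 \right)} + U{\left(-183,k{\left(-6 \right)} \right)} = -26 + 4 \left(-6\right)^{2} \left(-1 - 183\right) = -26 + 4 \cdot 36 \left(-184\right) = -26 + 144 \left(-184\right) = -26 - 26496 = -26522$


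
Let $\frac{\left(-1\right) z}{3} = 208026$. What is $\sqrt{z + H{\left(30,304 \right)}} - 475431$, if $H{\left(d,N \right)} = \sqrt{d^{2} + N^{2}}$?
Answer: $-475431 + i \sqrt{624078 - 2 \sqrt{23329}} \approx -4.7543 \cdot 10^{5} + 789.79 i$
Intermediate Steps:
$z = -624078$ ($z = \left(-3\right) 208026 = -624078$)
$H{\left(d,N \right)} = \sqrt{N^{2} + d^{2}}$
$\sqrt{z + H{\left(30,304 \right)}} - 475431 = \sqrt{-624078 + \sqrt{304^{2} + 30^{2}}} - 475431 = \sqrt{-624078 + \sqrt{92416 + 900}} - 475431 = \sqrt{-624078 + \sqrt{93316}} - 475431 = \sqrt{-624078 + 2 \sqrt{23329}} - 475431 = -475431 + \sqrt{-624078 + 2 \sqrt{23329}}$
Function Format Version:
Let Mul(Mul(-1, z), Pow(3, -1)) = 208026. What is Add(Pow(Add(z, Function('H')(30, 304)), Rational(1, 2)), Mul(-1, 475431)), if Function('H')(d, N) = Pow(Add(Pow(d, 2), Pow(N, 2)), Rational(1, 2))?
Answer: Add(-475431, Mul(I, Pow(Add(624078, Mul(-2, Pow(23329, Rational(1, 2)))), Rational(1, 2)))) ≈ Add(-4.7543e+5, Mul(789.79, I))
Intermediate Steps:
z = -624078 (z = Mul(-3, 208026) = -624078)
Function('H')(d, N) = Pow(Add(Pow(N, 2), Pow(d, 2)), Rational(1, 2))
Add(Pow(Add(z, Function('H')(30, 304)), Rational(1, 2)), Mul(-1, 475431)) = Add(Pow(Add(-624078, Pow(Add(Pow(304, 2), Pow(30, 2)), Rational(1, 2))), Rational(1, 2)), Mul(-1, 475431)) = Add(Pow(Add(-624078, Pow(Add(92416, 900), Rational(1, 2))), Rational(1, 2)), -475431) = Add(Pow(Add(-624078, Pow(93316, Rational(1, 2))), Rational(1, 2)), -475431) = Add(Pow(Add(-624078, Mul(2, Pow(23329, Rational(1, 2)))), Rational(1, 2)), -475431) = Add(-475431, Pow(Add(-624078, Mul(2, Pow(23329, Rational(1, 2)))), Rational(1, 2)))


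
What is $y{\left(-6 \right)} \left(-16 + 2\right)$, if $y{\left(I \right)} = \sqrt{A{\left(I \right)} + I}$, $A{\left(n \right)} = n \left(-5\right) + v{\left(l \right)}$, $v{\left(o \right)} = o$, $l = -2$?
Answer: $- 14 \sqrt{22} \approx -65.666$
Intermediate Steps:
$A{\left(n \right)} = -2 - 5 n$ ($A{\left(n \right)} = n \left(-5\right) - 2 = - 5 n - 2 = -2 - 5 n$)
$y{\left(I \right)} = \sqrt{-2 - 4 I}$ ($y{\left(I \right)} = \sqrt{\left(-2 - 5 I\right) + I} = \sqrt{-2 - 4 I}$)
$y{\left(-6 \right)} \left(-16 + 2\right) = \sqrt{-2 - -24} \left(-16 + 2\right) = \sqrt{-2 + 24} \left(-14\right) = \sqrt{22} \left(-14\right) = - 14 \sqrt{22}$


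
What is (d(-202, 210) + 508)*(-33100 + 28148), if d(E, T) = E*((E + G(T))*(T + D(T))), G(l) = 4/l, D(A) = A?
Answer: -84860304544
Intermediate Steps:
d(E, T) = 2*E*T*(E + 4/T) (d(E, T) = E*((E + 4/T)*(T + T)) = E*((E + 4/T)*(2*T)) = E*(2*T*(E + 4/T)) = 2*E*T*(E + 4/T))
(d(-202, 210) + 508)*(-33100 + 28148) = (2*(-202)*(4 - 202*210) + 508)*(-33100 + 28148) = (2*(-202)*(4 - 42420) + 508)*(-4952) = (2*(-202)*(-42416) + 508)*(-4952) = (17136064 + 508)*(-4952) = 17136572*(-4952) = -84860304544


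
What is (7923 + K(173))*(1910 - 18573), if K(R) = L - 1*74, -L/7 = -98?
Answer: -142218705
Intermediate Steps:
L = 686 (L = -7*(-98) = 686)
K(R) = 612 (K(R) = 686 - 1*74 = 686 - 74 = 612)
(7923 + K(173))*(1910 - 18573) = (7923 + 612)*(1910 - 18573) = 8535*(-16663) = -142218705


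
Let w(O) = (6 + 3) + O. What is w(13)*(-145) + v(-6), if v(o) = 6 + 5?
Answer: -3179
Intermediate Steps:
w(O) = 9 + O
v(o) = 11
w(13)*(-145) + v(-6) = (9 + 13)*(-145) + 11 = 22*(-145) + 11 = -3190 + 11 = -3179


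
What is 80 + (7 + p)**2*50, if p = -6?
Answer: 130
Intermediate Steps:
80 + (7 + p)**2*50 = 80 + (7 - 6)**2*50 = 80 + 1**2*50 = 80 + 1*50 = 80 + 50 = 130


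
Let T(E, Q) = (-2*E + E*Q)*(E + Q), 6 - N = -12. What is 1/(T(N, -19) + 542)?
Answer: 1/920 ≈ 0.0010870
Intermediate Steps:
N = 18 (N = 6 - 1*(-12) = 6 + 12 = 18)
T(E, Q) = (E + Q)*(-2*E + E*Q)
1/(T(N, -19) + 542) = 1/(18*((-19)² - 2*18 - 2*(-19) + 18*(-19)) + 542) = 1/(18*(361 - 36 + 38 - 342) + 542) = 1/(18*21 + 542) = 1/(378 + 542) = 1/920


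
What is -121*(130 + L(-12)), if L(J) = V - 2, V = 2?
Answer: -15730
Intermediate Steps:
L(J) = 0 (L(J) = 2 - 2 = 0)
-121*(130 + L(-12)) = -121*(130 + 0) = -121*130 = -15730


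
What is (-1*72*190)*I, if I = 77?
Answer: -1053360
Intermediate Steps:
(-1*72*190)*I = (-1*72*190)*77 = -72*190*77 = -13680*77 = -1053360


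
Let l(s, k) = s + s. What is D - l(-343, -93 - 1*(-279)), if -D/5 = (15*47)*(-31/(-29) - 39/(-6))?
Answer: -1507687/58 ≈ -25995.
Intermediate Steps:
D = -1547475/58 (D = -5*15*47*(-31/(-29) - 39/(-6)) = -3525*(-31*(-1/29) - 39*(-⅙)) = -3525*(31/29 + 13/2) = -3525*439/58 = -5*309495/58 = -1547475/58 ≈ -26681.)
l(s, k) = 2*s
D - l(-343, -93 - 1*(-279)) = -1547475/58 - 2*(-343) = -1547475/58 - 1*(-686) = -1547475/58 + 686 = -1507687/58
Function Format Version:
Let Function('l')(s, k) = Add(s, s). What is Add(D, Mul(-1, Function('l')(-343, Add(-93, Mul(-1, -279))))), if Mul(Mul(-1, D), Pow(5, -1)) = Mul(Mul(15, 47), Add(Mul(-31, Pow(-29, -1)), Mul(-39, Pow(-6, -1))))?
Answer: Rational(-1507687, 58) ≈ -25995.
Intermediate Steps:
D = Rational(-1547475, 58) (D = Mul(-5, Mul(Mul(15, 47), Add(Mul(-31, Pow(-29, -1)), Mul(-39, Pow(-6, -1))))) = Mul(-5, Mul(705, Add(Mul(-31, Rational(-1, 29)), Mul(-39, Rational(-1, 6))))) = Mul(-5, Mul(705, Add(Rational(31, 29), Rational(13, 2)))) = Mul(-5, Mul(705, Rational(439, 58))) = Mul(-5, Rational(309495, 58)) = Rational(-1547475, 58) ≈ -26681.)
Function('l')(s, k) = Mul(2, s)
Add(D, Mul(-1, Function('l')(-343, Add(-93, Mul(-1, -279))))) = Add(Rational(-1547475, 58), Mul(-1, Mul(2, -343))) = Add(Rational(-1547475, 58), Mul(-1, -686)) = Add(Rational(-1547475, 58), 686) = Rational(-1507687, 58)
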